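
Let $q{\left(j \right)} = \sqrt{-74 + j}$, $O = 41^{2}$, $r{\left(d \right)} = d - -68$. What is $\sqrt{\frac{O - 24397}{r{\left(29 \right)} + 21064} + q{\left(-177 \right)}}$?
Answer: $\frac{\sqrt{-480693276 + 447787921 i \sqrt{251}}}{21161} \approx 2.7208 + 2.9114 i$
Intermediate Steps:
$r{\left(d \right)} = 68 + d$ ($r{\left(d \right)} = d + 68 = 68 + d$)
$O = 1681$
$\sqrt{\frac{O - 24397}{r{\left(29 \right)} + 21064} + q{\left(-177 \right)}} = \sqrt{\frac{1681 - 24397}{\left(68 + 29\right) + 21064} + \sqrt{-74 - 177}} = \sqrt{- \frac{22716}{97 + 21064} + \sqrt{-251}} = \sqrt{- \frac{22716}{21161} + i \sqrt{251}}$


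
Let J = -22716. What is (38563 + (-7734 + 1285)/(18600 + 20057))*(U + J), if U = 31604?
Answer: 13249549952496/38657 ≈ 3.4275e+8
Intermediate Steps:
(38563 + (-7734 + 1285)/(18600 + 20057))*(U + J) = (38563 + (-7734 + 1285)/(18600 + 20057))*(31604 - 22716) = (38563 - 6449/38657)*8888 = (1490723442/38657)*8888 = 13249549952496/38657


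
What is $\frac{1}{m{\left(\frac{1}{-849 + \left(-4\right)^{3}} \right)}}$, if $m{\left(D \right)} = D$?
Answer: $-913$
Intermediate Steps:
$\frac{1}{m{\left(\frac{1}{-849 + \left(-4\right)^{3}} \right)}} = \frac{1}{\frac{1}{-849 + \left(-4\right)^{3}}} = \frac{1}{\frac{1}{-849 - 64}} = \frac{1}{\frac{1}{-913}} = \frac{1}{- \frac{1}{913}} = -913$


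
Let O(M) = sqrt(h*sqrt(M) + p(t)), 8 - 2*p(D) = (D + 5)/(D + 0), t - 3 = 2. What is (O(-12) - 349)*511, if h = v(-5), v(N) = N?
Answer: -178339 + 511*sqrt(3 - 10*I*sqrt(3)) ≈ -1.767e+5 - 1379.6*I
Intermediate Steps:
t = 5 (t = 3 + 2 = 5)
h = -5
p(D) = 4 - (5 + D)/(2*D) (p(D) = 4 - (D + 5)/(2*(D + 0)) = 4 - (5 + D)/(2*D))
O(M) = sqrt(3 - 5*sqrt(M)) (O(M) = sqrt(-5*sqrt(M) + (1/2)*(-5 + 7*5)/5) = sqrt(-5*sqrt(M) + (1/2)*(1/5)*(-5 + 35)) = sqrt(-5*sqrt(M) + (1/2)*(1/5)*30) = sqrt(-5*sqrt(M) + 3) = sqrt(3 - 5*sqrt(M)))
(O(-12) - 349)*511 = (sqrt(3 - 10*I*sqrt(3)) - 349)*511 = (-349 + sqrt(3 - 10*I*sqrt(3)))*511 = -178339 + 511*sqrt(3 - 10*I*sqrt(3))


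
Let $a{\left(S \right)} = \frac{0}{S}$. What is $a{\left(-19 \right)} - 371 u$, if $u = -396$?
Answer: $146916$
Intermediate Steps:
$a{\left(S \right)} = 0$
$a{\left(-19 \right)} - 371 u = 0 - -146916 = 0 + 146916 = 146916$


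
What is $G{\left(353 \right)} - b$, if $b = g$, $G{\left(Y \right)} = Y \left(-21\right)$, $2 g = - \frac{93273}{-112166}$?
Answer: $- \frac{1663066389}{224332} \approx -7413.4$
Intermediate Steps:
$g = \frac{93273}{224332}$ ($g = \frac{\left(-93273\right) \frac{1}{-112166}}{2} = \frac{\left(-93273\right) \left(- \frac{1}{112166}\right)}{2} = \frac{1}{2} \cdot \frac{93273}{112166} = \frac{93273}{224332} \approx 0.41578$)
$G{\left(Y \right)} = - 21 Y$
$b = \frac{93273}{224332} \approx 0.41578$
$G{\left(353 \right)} - b = \left(-21\right) 353 - \frac{93273}{224332} = -7413 - \frac{93273}{224332} = - \frac{1663066389}{224332}$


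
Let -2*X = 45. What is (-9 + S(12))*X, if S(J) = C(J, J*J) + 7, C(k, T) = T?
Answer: -3195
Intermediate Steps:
X = -45/2 (X = -½*45 = -45/2 ≈ -22.500)
S(J) = 7 + J² (S(J) = J*J + 7 = J² + 7 = 7 + J²)
(-9 + S(12))*X = (-9 + (7 + 12²))*(-45/2) = (-9 + (7 + 144))*(-45/2) = (-9 + 151)*(-45/2) = 142*(-45/2) = -3195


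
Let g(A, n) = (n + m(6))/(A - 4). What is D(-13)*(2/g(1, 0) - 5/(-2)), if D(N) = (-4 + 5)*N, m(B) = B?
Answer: -39/2 ≈ -19.500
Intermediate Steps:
D(N) = N (D(N) = 1*N = N)
g(A, n) = (6 + n)/(-4 + A) (g(A, n) = (n + 6)/(A - 4) = (6 + n)/(-4 + A))
D(-13)*(2/g(1, 0) - 5/(-2)) = -13*(2/(((6 + 0)/(-4 + 1))) - 5/(-2)) = -13*(2/((6/(-3))) - 5*(-½)) = -13*(2/((-⅓*6)) + 5/2) = -13*(2/(-2) + 5/2) = -13*(2*(-½) + 5/2) = -13*(-1 + 5/2) = -13*3/2 = -39/2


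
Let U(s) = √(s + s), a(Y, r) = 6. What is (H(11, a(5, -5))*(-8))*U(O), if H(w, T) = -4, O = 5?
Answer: 32*√10 ≈ 101.19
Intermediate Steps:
U(s) = √2*√s (U(s) = √(2*s) = √2*√s)
(H(11, a(5, -5))*(-8))*U(O) = (-4*(-8))*(√2*√5) = 32*√10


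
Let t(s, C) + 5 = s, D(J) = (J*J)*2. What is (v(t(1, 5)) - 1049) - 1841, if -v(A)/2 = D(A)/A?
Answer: -2874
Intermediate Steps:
D(J) = 2*J² (D(J) = J²*2 = 2*J²)
t(s, C) = -5 + s
v(A) = -4*A (v(A) = -2*2*A²/A = -4*A)
(v(t(1, 5)) - 1049) - 1841 = (-4*(-5 + 1) - 1049) - 1841 = (-4*(-4) - 1049) - 1841 = (16 - 1049) - 1841 = -1033 - 1841 = -2874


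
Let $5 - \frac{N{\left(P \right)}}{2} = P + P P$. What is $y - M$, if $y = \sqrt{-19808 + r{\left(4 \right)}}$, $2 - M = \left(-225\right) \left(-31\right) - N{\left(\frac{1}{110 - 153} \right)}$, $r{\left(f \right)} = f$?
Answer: $\frac{12874503}{1849} + 2 i \sqrt{4951} \approx 6963.0 + 140.73 i$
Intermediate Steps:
$N{\left(P \right)} = 10 - 2 P - 2 P^{2}$ ($N{\left(P \right)} = 10 - 2 \left(P + P P\right) = 10 - 2 \left(P + P^{2}\right) = 10 - \left(2 P + 2 P^{2}\right) = 10 - 2 P - 2 P^{2}$)
$M = - \frac{12874503}{1849}$ ($M = 2 - \left(\left(-225\right) \left(-31\right) - \left(10 - \frac{2}{110 - 153} - 2 \left(\frac{1}{110 - 153}\right)^{2}\right)\right) = 2 - \left(6975 - \left(10 - \frac{2}{-43} - 2 \left(\frac{1}{-43}\right)^{2}\right)\right) = 2 - \left(6975 - \left(10 - - \frac{2}{43} - 2 \left(- \frac{1}{43}\right)^{2}\right)\right) = 2 - \left(6975 - \left(10 + \frac{2}{43} - \frac{2}{1849}\right)\right) = 2 - \left(6975 - \frac{18574}{1849}\right) = 2 - \frac{12878201}{1849} = - \frac{12874503}{1849} \approx -6963.0$)
$y = 2 i \sqrt{4951}$ ($y = \sqrt{-19808 + 4} = \sqrt{-19804} = 2 i \sqrt{4951} \approx 140.73 i$)
$y - M = 2 i \sqrt{4951} - - \frac{12874503}{1849} = 2 i \sqrt{4951} + \frac{12874503}{1849} = \frac{12874503}{1849} + 2 i \sqrt{4951}$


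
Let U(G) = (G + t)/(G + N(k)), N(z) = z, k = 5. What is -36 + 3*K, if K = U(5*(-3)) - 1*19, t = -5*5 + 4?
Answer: -411/5 ≈ -82.200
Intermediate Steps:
t = -21 (t = -25 + 4 = -21)
U(G) = (-21 + G)/(5 + G) (U(G) = (G - 21)/(G + 5) = (-21 + G)/(5 + G))
K = -77/5 (K = (-21 + 5*(-3))/(5 + 5*(-3)) - 1*19 = (-21 - 15)/(5 - 15) - 19 = -36/(-10) - 19 = -1/10*(-36) - 19 = 18/5 - 19 = -77/5 ≈ -15.400)
-36 + 3*K = -36 + 3*(-77/5) = -36 - 231/5 = -411/5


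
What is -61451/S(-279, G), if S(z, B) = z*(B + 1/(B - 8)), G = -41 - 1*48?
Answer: -5960747/2408886 ≈ -2.4745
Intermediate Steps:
G = -89 (G = -41 - 48 = -89)
S(z, B) = z*(B + 1/(-8 + B))
-61451/S(-279, G) = -61451*(-(-8 - 89)/(279*(1 + (-89)² - 8*(-89)))) = -61451*97/(279*(1 + 7921 + 712)) = -61451/((-279*(-1/97)*8634)) = -61451/2408886/97 = -61451*97/2408886 = -5960747/2408886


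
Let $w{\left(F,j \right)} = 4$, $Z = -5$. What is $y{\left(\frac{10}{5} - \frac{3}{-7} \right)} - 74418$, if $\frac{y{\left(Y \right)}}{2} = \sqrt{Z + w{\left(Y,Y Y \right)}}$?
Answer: $-74418 + 2 i \approx -74418.0 + 2.0 i$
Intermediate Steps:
$y{\left(Y \right)} = 2 i$ ($y{\left(Y \right)} = 2 \sqrt{-5 + 4} = 2 \sqrt{-1} = 2 i$)
$y{\left(\frac{10}{5} - \frac{3}{-7} \right)} - 74418 = 2 i - 74418 = -74418 + 2 i$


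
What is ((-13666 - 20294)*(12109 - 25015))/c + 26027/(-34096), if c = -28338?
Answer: -2490766169681/161035408 ≈ -15467.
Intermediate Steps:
((-13666 - 20294)*(12109 - 25015))/c + 26027/(-34096) = ((-13666 - 20294)*(12109 - 25015))/(-28338) + 26027/(-34096) = -33960*(-12906)*(-1/28338) + 26027*(-1/34096) = 438287760*(-1/28338) - 26027/34096 = -73047960/4723 - 26027/34096 = -2490766169681/161035408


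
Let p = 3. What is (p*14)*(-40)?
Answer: -1680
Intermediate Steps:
(p*14)*(-40) = (3*14)*(-40) = 42*(-40) = -1680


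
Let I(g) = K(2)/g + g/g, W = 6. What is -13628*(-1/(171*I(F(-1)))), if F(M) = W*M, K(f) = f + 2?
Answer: 13628/57 ≈ 239.09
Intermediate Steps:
K(f) = 2 + f
F(M) = 6*M
I(g) = 1 + 4/g (I(g) = (2 + 2)/g + g/g = 4/g + 1 = 1 + 4/g)
-13628*(-1/(171*I(F(-1)))) = -13628*2/(57*(4 + 6*(-1))) = -13628*2/(57*(4 - 6)) = -13628/((-⅙*(-2)*(-9))*19) = -13628/(((⅓)*(-9))*19) = -13628/((-3*19)) = -13628/(-57) = -13628*(-1/57) = 13628/57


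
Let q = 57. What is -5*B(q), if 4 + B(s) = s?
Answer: -265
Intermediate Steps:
B(s) = -4 + s
-5*B(q) = -5*(-4 + 57) = -5*53 = -265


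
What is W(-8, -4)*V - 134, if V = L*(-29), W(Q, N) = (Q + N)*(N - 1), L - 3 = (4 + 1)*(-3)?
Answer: 20746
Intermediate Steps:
L = -12 (L = 3 + (4 + 1)*(-3) = 3 + 5*(-3) = 3 - 15 = -12)
W(Q, N) = (-1 + N)*(N + Q) (W(Q, N) = (N + Q)*(-1 + N) = (-1 + N)*(N + Q))
V = 348 (V = -12*(-29) = 348)
W(-8, -4)*V - 134 = ((-4)² - 1*(-4) - 1*(-8) - 4*(-8))*348 - 134 = (16 + 4 + 8 + 32)*348 - 134 = 60*348 - 134 = 20880 - 134 = 20746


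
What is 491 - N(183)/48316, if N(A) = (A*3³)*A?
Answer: 22818953/48316 ≈ 472.29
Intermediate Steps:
N(A) = 27*A² (N(A) = (A*27)*A = (27*A)*A = 27*A²)
491 - N(183)/48316 = 491 - 27*183²/48316 = 491 - 27*33489/48316 = 491 - 904203/48316 = 22818953/48316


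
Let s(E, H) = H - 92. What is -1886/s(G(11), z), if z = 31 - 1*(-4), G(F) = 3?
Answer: 1886/57 ≈ 33.088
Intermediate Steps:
z = 35 (z = 31 + 4 = 35)
s(E, H) = -92 + H
-1886/s(G(11), z) = -1886/(-92 + 35) = -1886/(-57) = -1886*(-1/57) = 1886/57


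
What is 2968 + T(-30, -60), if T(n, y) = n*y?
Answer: 4768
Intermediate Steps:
2968 + T(-30, -60) = 2968 - 30*(-60) = 2968 + 1800 = 4768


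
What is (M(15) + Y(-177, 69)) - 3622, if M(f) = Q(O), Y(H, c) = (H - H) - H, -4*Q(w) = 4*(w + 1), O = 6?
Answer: -3452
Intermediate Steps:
Q(w) = -1 - w (Q(w) = -(w + 1) = -(1 + w) = -(4 + 4*w)/4 = -1 - w)
Y(H, c) = -H (Y(H, c) = 0 - H = -H)
M(f) = -7 (M(f) = -1 - 1*6 = -1 - 6 = -7)
(M(15) + Y(-177, 69)) - 3622 = (-7 - 1*(-177)) - 3622 = (-7 + 177) - 3622 = 170 - 3622 = -3452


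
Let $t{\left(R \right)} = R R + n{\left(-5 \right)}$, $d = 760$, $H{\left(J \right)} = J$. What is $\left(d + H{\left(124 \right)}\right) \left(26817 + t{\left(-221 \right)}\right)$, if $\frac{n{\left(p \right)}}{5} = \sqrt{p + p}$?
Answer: $66881672 + 4420 i \sqrt{10} \approx 6.6882 \cdot 10^{7} + 13977.0 i$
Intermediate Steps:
$n{\left(p \right)} = 5 \sqrt{2} \sqrt{p}$ ($n{\left(p \right)} = 5 \sqrt{p + p} = 5 \sqrt{2 p} = 5 \sqrt{2} \sqrt{p}$)
$t{\left(R \right)} = R^{2} + 5 i \sqrt{10}$ ($t{\left(R \right)} = R R + 5 \sqrt{2} \sqrt{-5} = R^{2} + 5 \sqrt{2} i \sqrt{5} = R^{2} + 5 i \sqrt{10}$)
$\left(d + H{\left(124 \right)}\right) \left(26817 + t{\left(-221 \right)}\right) = \left(760 + 124\right) \left(26817 + \left(\left(-221\right)^{2} + 5 i \sqrt{10}\right)\right) = 884 \left(26817 + \left(48841 + 5 i \sqrt{10}\right)\right) = 884 \left(75658 + 5 i \sqrt{10}\right) = 66881672 + 4420 i \sqrt{10}$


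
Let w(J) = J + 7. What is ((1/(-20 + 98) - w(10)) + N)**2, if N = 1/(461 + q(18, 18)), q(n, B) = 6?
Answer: 382785977809/1326853476 ≈ 288.49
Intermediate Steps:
w(J) = 7 + J
N = 1/467 (N = 1/(461 + 6) = 1/467 ≈ 0.0021413)
((1/(-20 + 98) - w(10)) + N)**2 = ((1/(-20 + 98) - (7 + 10)) + 1/467)**2 = ((1/78 - 1*17) + 1/467)**2 = ((1/78 - 17) + 1/467)**2 = (-1325/78 + 1/467)**2 = (-618697/36426)**2 = 382785977809/1326853476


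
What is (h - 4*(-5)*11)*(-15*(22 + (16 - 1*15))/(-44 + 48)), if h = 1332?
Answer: -133860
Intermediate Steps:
(h - 4*(-5)*11)*(-15*(22 + (16 - 1*15))/(-44 + 48)) = (1332 - 4*(-5)*11)*(-15*(22 + (16 - 1*15))/(-44 + 48)) = (1332 + 20*11)*(-15*(22 + (16 - 15))/4) = (1332 + 220)*(-15*(22 + 1)/4) = 1552*(-345/4) = -133860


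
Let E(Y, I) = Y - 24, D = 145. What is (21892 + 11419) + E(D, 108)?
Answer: 33432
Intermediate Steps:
E(Y, I) = -24 + Y
(21892 + 11419) + E(D, 108) = (21892 + 11419) + (-24 + 145) = 33311 + 121 = 33432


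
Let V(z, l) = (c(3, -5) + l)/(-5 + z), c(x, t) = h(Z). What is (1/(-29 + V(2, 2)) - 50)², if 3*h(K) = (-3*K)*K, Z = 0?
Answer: 19829209/7921 ≈ 2503.4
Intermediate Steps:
h(K) = -K² (h(K) = ((-3*K)*K)/3 = (-3*K²)/3 = -K²)
c(x, t) = 0 (c(x, t) = -1*0² = -1*0 = 0)
V(z, l) = l/(-5 + z) (V(z, l) = (0 + l)/(-5 + z) = l/(-5 + z))
(1/(-29 + V(2, 2)) - 50)² = (1/(-29 + 2/(-5 + 2)) - 50)² = (1/(-29 + 2/(-3)) - 50)² = (1/(-29 + 2*(-⅓)) - 50)² = (1/(-29 - ⅔) - 50)² = (1/(-89/3) - 50)² = (-3/89 - 50)² = (-4453/89)² = 19829209/7921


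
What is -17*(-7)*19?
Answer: 2261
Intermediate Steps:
-17*(-7)*19 = 119*19 = 2261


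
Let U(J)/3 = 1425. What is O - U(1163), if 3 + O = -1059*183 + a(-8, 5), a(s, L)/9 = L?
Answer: -198030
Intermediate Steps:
a(s, L) = 9*L
U(J) = 4275 (U(J) = 3*1425 = 4275)
O = -193755 (O = -3 + (-1059*183 + 9*5) = -3 + (-193797 + 45) = -3 - 193752 = -193755)
O - U(1163) = -193755 - 1*4275 = -193755 - 4275 = -198030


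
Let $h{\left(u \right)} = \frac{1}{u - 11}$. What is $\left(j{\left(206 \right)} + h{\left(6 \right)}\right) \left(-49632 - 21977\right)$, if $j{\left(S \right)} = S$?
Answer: $- \frac{73685661}{5} \approx -1.4737 \cdot 10^{7}$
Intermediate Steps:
$h{\left(u \right)} = \frac{1}{-11 + u}$
$\left(j{\left(206 \right)} + h{\left(6 \right)}\right) \left(-49632 - 21977\right) = \left(206 + \frac{1}{-11 + 6}\right) \left(-49632 - 21977\right) = \left(206 + \frac{1}{-5}\right) \left(-71609\right) = \left(206 - \frac{1}{5}\right) \left(-71609\right) = \frac{1029}{5} \left(-71609\right) = - \frac{73685661}{5}$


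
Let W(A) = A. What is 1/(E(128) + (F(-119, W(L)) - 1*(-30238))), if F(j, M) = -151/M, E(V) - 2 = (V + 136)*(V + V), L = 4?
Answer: 4/391145 ≈ 1.0226e-5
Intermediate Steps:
E(V) = 2 + 2*V*(136 + V) (E(V) = 2 + (V + 136)*(V + V) = 2 + (136 + V)*(2*V) = 2 + 2*V*(136 + V))
1/(E(128) + (F(-119, W(L)) - 1*(-30238))) = 1/((2 + 2*128**2 + 272*128) + (-151/4 - 1*(-30238))) = 1/((2 + 2*16384 + 34816) + (-151*1/4 + 30238)) = 1/((2 + 32768 + 34816) + (-151/4 + 30238)) = 1/(67586 + 120801/4) = 1/(391145/4) = 4/391145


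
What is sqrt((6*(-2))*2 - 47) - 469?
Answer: -469 + I*sqrt(71) ≈ -469.0 + 8.4261*I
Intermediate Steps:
sqrt((6*(-2))*2 - 47) - 469 = sqrt(-12*2 - 47) - 469 = sqrt(-24 - 47) - 469 = sqrt(-71) - 469 = I*sqrt(71) - 469 = -469 + I*sqrt(71)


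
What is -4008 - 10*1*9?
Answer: -4098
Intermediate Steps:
-4008 - 10*1*9 = -4008 - 10*9 = -4008 - 1*90 = -4008 - 90 = -4098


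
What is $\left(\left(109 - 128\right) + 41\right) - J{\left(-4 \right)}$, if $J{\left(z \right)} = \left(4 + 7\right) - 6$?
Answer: $17$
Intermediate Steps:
$J{\left(z \right)} = 5$ ($J{\left(z \right)} = 11 - 6 = 5$)
$\left(\left(109 - 128\right) + 41\right) - J{\left(-4 \right)} = \left(\left(109 - 128\right) + 41\right) - 5 = \left(-19 + 41\right) - 5 = 22 - 5 = 17$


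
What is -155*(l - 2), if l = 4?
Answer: -310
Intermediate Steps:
-155*(l - 2) = -155*(4 - 2) = -155*2 = -310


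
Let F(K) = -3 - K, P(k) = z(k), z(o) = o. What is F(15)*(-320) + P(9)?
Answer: 5769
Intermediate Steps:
P(k) = k
F(15)*(-320) + P(9) = (-3 - 1*15)*(-320) + 9 = (-3 - 15)*(-320) + 9 = -18*(-320) + 9 = 5760 + 9 = 5769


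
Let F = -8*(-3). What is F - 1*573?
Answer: -549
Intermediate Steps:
F = 24
F - 1*573 = 24 - 1*573 = 24 - 573 = -549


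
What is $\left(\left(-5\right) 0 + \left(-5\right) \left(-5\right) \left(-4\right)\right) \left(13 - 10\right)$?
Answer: $-300$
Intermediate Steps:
$\left(\left(-5\right) 0 + \left(-5\right) \left(-5\right) \left(-4\right)\right) \left(13 - 10\right) = \left(0 + 25 \left(-4\right)\right) 3 = \left(0 - 100\right) 3 = \left(-100\right) 3 = -300$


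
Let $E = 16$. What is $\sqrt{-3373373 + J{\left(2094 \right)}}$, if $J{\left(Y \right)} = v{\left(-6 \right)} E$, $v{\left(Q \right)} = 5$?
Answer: $i \sqrt{3373293} \approx 1836.7 i$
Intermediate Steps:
$J{\left(Y \right)} = 80$ ($J{\left(Y \right)} = 5 \cdot 16 = 80$)
$\sqrt{-3373373 + J{\left(2094 \right)}} = \sqrt{-3373373 + 80} = \sqrt{-3373293} = i \sqrt{3373293}$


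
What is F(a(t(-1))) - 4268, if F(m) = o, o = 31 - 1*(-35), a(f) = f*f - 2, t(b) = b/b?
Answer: -4202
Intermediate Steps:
t(b) = 1
a(f) = -2 + f² (a(f) = f² - 2 = -2 + f²)
o = 66 (o = 31 + 35 = 66)
F(m) = 66
F(a(t(-1))) - 4268 = 66 - 4268 = -4202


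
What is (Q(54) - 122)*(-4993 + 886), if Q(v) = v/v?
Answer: 496947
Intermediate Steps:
Q(v) = 1
(Q(54) - 122)*(-4993 + 886) = (1 - 122)*(-4993 + 886) = -121*(-4107) = 496947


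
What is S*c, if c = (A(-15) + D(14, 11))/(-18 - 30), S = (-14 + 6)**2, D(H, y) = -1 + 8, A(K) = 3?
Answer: -40/3 ≈ -13.333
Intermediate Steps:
D(H, y) = 7
S = 64 (S = (-8)**2 = 64)
c = -5/24 (c = (3 + 7)/(-18 - 30) = 10/(-48) = 10*(-1/48) = -5/24 ≈ -0.20833)
S*c = 64*(-5/24) = -40/3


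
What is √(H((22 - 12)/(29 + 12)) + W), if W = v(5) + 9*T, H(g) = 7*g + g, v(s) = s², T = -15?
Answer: I*√181630/41 ≈ 10.395*I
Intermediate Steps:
H(g) = 8*g
W = -110 (W = 5² + 9*(-15) = 25 - 135 = -110)
√(H((22 - 12)/(29 + 12)) + W) = √(8*((22 - 12)/(29 + 12)) - 110) = √(8*(10/41) - 110) = √(80/41 - 110) = √(-4430/41) = I*√181630/41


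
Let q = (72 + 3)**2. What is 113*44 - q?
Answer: -653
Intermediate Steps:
q = 5625 (q = 75**2 = 5625)
113*44 - q = 113*44 - 1*5625 = 4972 - 5625 = -653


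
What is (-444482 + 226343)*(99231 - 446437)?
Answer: 75739169634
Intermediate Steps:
(-444482 + 226343)*(99231 - 446437) = -218139*(-347206) = 75739169634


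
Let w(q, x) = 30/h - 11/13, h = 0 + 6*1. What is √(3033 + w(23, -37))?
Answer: 3*√57031/13 ≈ 55.110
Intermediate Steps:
h = 6 (h = 0 + 6 = 6)
w(q, x) = 54/13 (w(q, x) = 30/6 - 11/13 = 30*(⅙) - 11*1/13 = 5 - 11/13 = 54/13)
√(3033 + w(23, -37)) = √(3033 + 54/13) = √(39483/13) = 3*√57031/13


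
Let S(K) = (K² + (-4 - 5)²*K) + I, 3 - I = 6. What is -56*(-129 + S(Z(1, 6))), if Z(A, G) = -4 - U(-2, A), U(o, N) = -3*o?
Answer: 47152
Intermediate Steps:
I = -3 (I = 3 - 1*6 = 3 - 6 = -3)
Z(A, G) = -10 (Z(A, G) = -4 - (-3)*(-2) = -4 - 1*6 = -4 - 6 = -10)
S(K) = -3 + K² + 81*K (S(K) = (K² + (-4 - 5)²*K) - 3 = (K² + (-9)²*K) - 3 = (K² + 81*K) - 3 = -3 + K² + 81*K)
-56*(-129 + S(Z(1, 6))) = -56*(-129 + (-3 + (-10)² + 81*(-10))) = -56*(-129 + (-3 + 100 - 810)) = -56*(-129 - 713) = -56*(-842) = 47152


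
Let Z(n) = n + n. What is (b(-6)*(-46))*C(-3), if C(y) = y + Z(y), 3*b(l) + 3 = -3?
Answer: -828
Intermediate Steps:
Z(n) = 2*n
b(l) = -2 (b(l) = -1 + (1/3)*(-3) = -1 - 1 = -2)
C(y) = 3*y (C(y) = y + 2*y = 3*y)
(b(-6)*(-46))*C(-3) = (-2*(-46))*(3*(-3)) = 92*(-9) = -828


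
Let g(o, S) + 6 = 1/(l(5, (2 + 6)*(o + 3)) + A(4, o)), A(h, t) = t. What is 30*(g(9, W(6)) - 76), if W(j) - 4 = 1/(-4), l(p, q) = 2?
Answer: -27030/11 ≈ -2457.3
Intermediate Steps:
W(j) = 15/4 (W(j) = 4 + 1/(-4) = 4 - ¼ = 15/4)
g(o, S) = -6 + 1/(2 + o)
30*(g(9, W(6)) - 76) = 30*((-11 - 6*9)/(2 + 9) - 76) = 30*((-11 - 54)/11 - 76) = 30*((1/11)*(-65) - 76) = 30*(-65/11 - 76) = 30*(-901/11) = -27030/11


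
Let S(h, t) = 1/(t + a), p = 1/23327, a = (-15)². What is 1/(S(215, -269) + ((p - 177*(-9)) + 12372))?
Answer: 1026388/14333485137 ≈ 7.1608e-5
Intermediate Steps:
a = 225
p = 1/23327 ≈ 4.2869e-5
S(h, t) = 1/(225 + t) (S(h, t) = 1/(t + 225) = 1/(225 + t))
1/(S(215, -269) + ((p - 177*(-9)) + 12372)) = 1/(1/(225 - 269) + ((1/23327 - 177*(-9)) + 12372)) = 1/(1/(-44) + ((1/23327 + 1593) + 12372)) = 1/(-1/44 + (37159912/23327 + 12372)) = 1/(-1/44 + 325761556/23327) = 1/(14333485137/1026388) = 1026388/14333485137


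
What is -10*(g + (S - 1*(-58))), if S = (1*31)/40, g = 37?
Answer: -3831/4 ≈ -957.75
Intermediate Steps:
S = 31/40 (S = 31*(1/40) = 31/40 ≈ 0.77500)
-10*(g + (S - 1*(-58))) = -10*(37 + (31/40 - 1*(-58))) = -10*(37 + (31/40 + 58)) = -10*(37 + 2351/40) = -10*3831/40 = -3831/4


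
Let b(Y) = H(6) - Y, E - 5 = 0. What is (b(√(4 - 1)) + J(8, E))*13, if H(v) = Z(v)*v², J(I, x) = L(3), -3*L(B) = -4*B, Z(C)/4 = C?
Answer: 11284 - 13*√3 ≈ 11261.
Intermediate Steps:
Z(C) = 4*C
E = 5 (E = 5 + 0 = 5)
L(B) = 4*B/3 (L(B) = -(-4)*B/3 = 4*B/3)
J(I, x) = 4 (J(I, x) = (4/3)*3 = 4)
H(v) = 4*v³ (H(v) = (4*v)*v² = 4*v³)
b(Y) = 864 - Y (b(Y) = 4*6³ - Y = 4*216 - Y = 864 - Y)
(b(√(4 - 1)) + J(8, E))*13 = ((864 - √(4 - 1)) + 4)*13 = ((864 - √3) + 4)*13 = (868 - √3)*13 = 11284 - 13*√3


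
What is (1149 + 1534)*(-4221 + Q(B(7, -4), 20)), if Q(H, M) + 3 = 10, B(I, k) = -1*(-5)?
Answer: -11306162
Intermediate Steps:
B(I, k) = 5
Q(H, M) = 7 (Q(H, M) = -3 + 10 = 7)
(1149 + 1534)*(-4221 + Q(B(7, -4), 20)) = (1149 + 1534)*(-4221 + 7) = 2683*(-4214) = -11306162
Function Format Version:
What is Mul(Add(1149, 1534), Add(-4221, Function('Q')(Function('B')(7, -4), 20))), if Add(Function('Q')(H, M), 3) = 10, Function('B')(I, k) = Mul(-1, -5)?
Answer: -11306162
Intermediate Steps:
Function('B')(I, k) = 5
Function('Q')(H, M) = 7 (Function('Q')(H, M) = Add(-3, 10) = 7)
Mul(Add(1149, 1534), Add(-4221, Function('Q')(Function('B')(7, -4), 20))) = Mul(Add(1149, 1534), Add(-4221, 7)) = Mul(2683, -4214) = -11306162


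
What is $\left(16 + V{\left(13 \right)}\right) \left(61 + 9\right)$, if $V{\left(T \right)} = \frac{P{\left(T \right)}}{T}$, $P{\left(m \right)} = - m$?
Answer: $1050$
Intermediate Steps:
$V{\left(T \right)} = -1$ ($V{\left(T \right)} = \frac{\left(-1\right) T}{T} = -1$)
$\left(16 + V{\left(13 \right)}\right) \left(61 + 9\right) = \left(16 - 1\right) \left(61 + 9\right) = 15 \cdot 70 = 1050$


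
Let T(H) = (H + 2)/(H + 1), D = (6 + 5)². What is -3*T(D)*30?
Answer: -5535/61 ≈ -90.738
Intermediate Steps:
D = 121 (D = 11² = 121)
T(H) = (2 + H)/(1 + H)
-3*T(D)*30 = -3*(2 + 121)/(1 + 121)*30 = -3*123/122*30 = -369/122*30 = -5535/61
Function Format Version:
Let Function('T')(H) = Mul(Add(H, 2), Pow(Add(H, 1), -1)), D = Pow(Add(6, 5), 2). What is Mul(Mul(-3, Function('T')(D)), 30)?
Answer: Rational(-5535, 61) ≈ -90.738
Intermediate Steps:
D = 121 (D = Pow(11, 2) = 121)
Function('T')(H) = Mul(Pow(Add(1, H), -1), Add(2, H)) (Function('T')(H) = Mul(Add(2, H), Pow(Add(1, H), -1)) = Mul(Pow(Add(1, H), -1), Add(2, H)))
Mul(Mul(-3, Function('T')(D)), 30) = Mul(Mul(-3, Mul(Pow(Add(1, 121), -1), Add(2, 121))), 30) = Mul(Mul(-3, Mul(Pow(122, -1), 123)), 30) = Mul(Mul(-3, Mul(Rational(1, 122), 123)), 30) = Mul(Mul(-3, Rational(123, 122)), 30) = Mul(Rational(-369, 122), 30) = Rational(-5535, 61)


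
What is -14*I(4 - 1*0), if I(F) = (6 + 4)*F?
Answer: -560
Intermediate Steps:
I(F) = 10*F
-14*I(4 - 1*0) = -140*(4 - 1*0) = -140*(4 + 0) = -140*4 = -14*40 = -560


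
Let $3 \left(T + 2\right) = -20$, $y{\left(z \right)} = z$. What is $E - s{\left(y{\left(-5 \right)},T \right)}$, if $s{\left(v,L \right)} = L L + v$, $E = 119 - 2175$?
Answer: $- \frac{19135}{9} \approx -2126.1$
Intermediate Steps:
$E = -2056$ ($E = 119 - 2175 = -2056$)
$T = - \frac{26}{3}$ ($T = -2 + \frac{1}{3} \left(-20\right) = -2 - \frac{20}{3} = - \frac{26}{3} \approx -8.6667$)
$s{\left(v,L \right)} = v + L^{2}$ ($s{\left(v,L \right)} = L^{2} + v = v + L^{2}$)
$E - s{\left(y{\left(-5 \right)},T \right)} = -2056 - \left(-5 + \left(- \frac{26}{3}\right)^{2}\right) = -2056 - \left(-5 + \frac{676}{9}\right) = -2056 - \frac{631}{9} = - \frac{19135}{9}$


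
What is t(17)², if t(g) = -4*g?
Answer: 4624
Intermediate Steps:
t(17)² = (-4*17)² = (-68)² = 4624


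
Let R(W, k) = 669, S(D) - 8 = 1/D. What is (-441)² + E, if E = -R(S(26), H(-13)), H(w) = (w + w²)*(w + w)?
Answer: 193812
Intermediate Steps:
S(D) = 8 + 1/D
H(w) = 2*w*(w + w²) (H(w) = (w + w²)*(2*w) = 2*w*(w + w²))
E = -669 (E = -1*669 = -669)
(-441)² + E = (-441)² - 669 = 194481 - 669 = 193812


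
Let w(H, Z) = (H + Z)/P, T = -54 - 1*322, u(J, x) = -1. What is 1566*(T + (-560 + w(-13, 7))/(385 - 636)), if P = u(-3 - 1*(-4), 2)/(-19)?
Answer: -146737332/251 ≈ -5.8461e+5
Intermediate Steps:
T = -376 (T = -54 - 322 = -376)
P = 1/19 (P = -1/(-19) = -1*(-1/19) = 1/19 ≈ 0.052632)
w(H, Z) = 19*H + 19*Z (w(H, Z) = (H + Z)/(1/19) = (H + Z)*19 = 19*H + 19*Z)
1566*(T + (-560 + w(-13, 7))/(385 - 636)) = 1566*(-376 + (-560 + (19*(-13) + 19*7))/(385 - 636)) = 1566*(-376 + (-560 + (-247 + 133))/(-251)) = 1566*(-376 + (-560 - 114)*(-1/251)) = 1566*(-376 - 674*(-1/251)) = 1566*(-376 + 674/251) = 1566*(-93702/251) = -146737332/251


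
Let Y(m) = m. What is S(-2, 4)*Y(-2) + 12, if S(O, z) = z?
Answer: 4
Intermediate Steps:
S(-2, 4)*Y(-2) + 12 = 4*(-2) + 12 = -8 + 12 = 4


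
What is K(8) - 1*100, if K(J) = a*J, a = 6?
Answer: -52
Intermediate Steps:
K(J) = 6*J
K(8) - 1*100 = 6*8 - 1*100 = 48 - 100 = -52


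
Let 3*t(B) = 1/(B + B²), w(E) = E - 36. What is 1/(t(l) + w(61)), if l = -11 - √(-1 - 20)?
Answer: 3*(-89*I + 21*√21)/(-6676*I + 1575*√21) ≈ 0.039997 + 2.9867e-6*I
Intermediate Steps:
w(E) = -36 + E
l = -11 - I*√21 (l = -11 - √(-21) = -11 - I*√21 ≈ -11.0 - 4.5826*I)
t(B) = 1/(3*(B + B²))
1/(t(l) + w(61)) = 1/(1/(3*(-11 - I*√21)*(1 + (-11 - I*√21))) + (-36 + 61)) = 1/(1/(3*(-11 - I*√21)*(-10 - I*√21)) + 25) = 1/(25 + 1/(3*(-11 - I*√21)*(-10 - I*√21)))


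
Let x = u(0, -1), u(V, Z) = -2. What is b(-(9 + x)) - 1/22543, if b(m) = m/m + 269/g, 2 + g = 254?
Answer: 11744651/5680836 ≈ 2.0674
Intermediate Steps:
g = 252 (g = -2 + 254 = 252)
x = -2
b(m) = 521/252 (b(m) = m/m + 269/252 = 1 + 269*(1/252) = 1 + 269/252 = 521/252)
b(-(9 + x)) - 1/22543 = 521/252 - 1/22543 = 11744651/5680836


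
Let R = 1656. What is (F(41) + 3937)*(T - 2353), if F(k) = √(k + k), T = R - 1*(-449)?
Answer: -976376 - 248*√82 ≈ -9.7862e+5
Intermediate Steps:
T = 2105 (T = 1656 - 1*(-449) = 1656 + 449 = 2105)
F(k) = √2*√k (F(k) = √(2*k) = √2*√k)
(F(41) + 3937)*(T - 2353) = (√2*√41 + 3937)*(2105 - 2353) = (√82 + 3937)*(-248) = (3937 + √82)*(-248) = -976376 - 248*√82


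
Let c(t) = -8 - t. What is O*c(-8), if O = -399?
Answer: 0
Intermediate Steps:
O*c(-8) = -399*(-8 - 1*(-8)) = -399*(-8 + 8) = -399*0 = 0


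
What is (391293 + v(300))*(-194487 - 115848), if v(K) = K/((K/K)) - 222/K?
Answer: -1215247840071/10 ≈ -1.2152e+11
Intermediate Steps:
v(K) = K - 222/K (v(K) = K/1 - 222/K = K*1 - 222/K = K - 222/K)
(391293 + v(300))*(-194487 - 115848) = (391293 + (300 - 222/300))*(-194487 - 115848) = (391293 + (300 - 222*1/300))*(-310335) = (391293 + (300 - 37/50))*(-310335) = (391293 + 14963/50)*(-310335) = (19579613/50)*(-310335) = -1215247840071/10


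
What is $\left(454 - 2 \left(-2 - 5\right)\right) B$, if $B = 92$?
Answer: $43056$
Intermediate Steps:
$\left(454 - 2 \left(-2 - 5\right)\right) B = \left(454 - 2 \left(-2 - 5\right)\right) 92 = \left(454 - -14\right) 92 = \left(454 + 14\right) 92 = 468 \cdot 92 = 43056$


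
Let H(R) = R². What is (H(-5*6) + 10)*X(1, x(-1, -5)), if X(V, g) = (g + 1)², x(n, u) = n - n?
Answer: 910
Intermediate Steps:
x(n, u) = 0
X(V, g) = (1 + g)²
(H(-5*6) + 10)*X(1, x(-1, -5)) = ((-5*6)² + 10)*(1 + 0)² = ((-30)² + 10)*1² = (900 + 10)*1 = 910*1 = 910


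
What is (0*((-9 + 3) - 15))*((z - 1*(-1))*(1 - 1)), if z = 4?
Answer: 0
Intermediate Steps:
(0*((-9 + 3) - 15))*((z - 1*(-1))*(1 - 1)) = (0*((-9 + 3) - 15))*((4 - 1*(-1))*(1 - 1)) = (0*(-6 - 15))*((4 + 1)*0) = (0*(-21))*(5*0) = 0*0 = 0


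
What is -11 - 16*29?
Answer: -475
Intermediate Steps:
-11 - 16*29 = -11 - 464 = -475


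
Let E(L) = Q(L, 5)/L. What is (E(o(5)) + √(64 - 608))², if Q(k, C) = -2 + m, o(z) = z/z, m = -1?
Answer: (3 - 4*I*√34)² ≈ -535.0 - 139.94*I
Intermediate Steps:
o(z) = 1
Q(k, C) = -3 (Q(k, C) = -2 - 1 = -3)
E(L) = -3/L
(E(o(5)) + √(64 - 608))² = (-3/1 + √(64 - 608))² = (-3*1 + √(-544))² = (-3 + 4*I*√34)²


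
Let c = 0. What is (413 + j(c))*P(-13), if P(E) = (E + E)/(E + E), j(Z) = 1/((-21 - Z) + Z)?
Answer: 8672/21 ≈ 412.95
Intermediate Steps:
j(Z) = -1/21 (j(Z) = 1/(-21) = -1/21)
P(E) = 1 (P(E) = (2*E)/((2*E)) = (2*E)*(1/(2*E)) = 1)
(413 + j(c))*P(-13) = (413 - 1/21)*1 = (8672/21)*1 = 8672/21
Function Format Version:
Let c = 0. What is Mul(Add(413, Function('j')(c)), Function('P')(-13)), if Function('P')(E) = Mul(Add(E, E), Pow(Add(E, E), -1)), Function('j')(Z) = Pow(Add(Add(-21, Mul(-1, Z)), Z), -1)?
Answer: Rational(8672, 21) ≈ 412.95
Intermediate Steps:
Function('j')(Z) = Rational(-1, 21) (Function('j')(Z) = Pow(-21, -1) = Rational(-1, 21))
Function('P')(E) = 1 (Function('P')(E) = Mul(Mul(2, E), Pow(Mul(2, E), -1)) = Mul(Mul(2, E), Mul(Rational(1, 2), Pow(E, -1))) = 1)
Mul(Add(413, Function('j')(c)), Function('P')(-13)) = Mul(Add(413, Rational(-1, 21)), 1) = Mul(Rational(8672, 21), 1) = Rational(8672, 21)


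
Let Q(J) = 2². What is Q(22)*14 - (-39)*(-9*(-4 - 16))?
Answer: 7076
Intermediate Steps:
Q(J) = 4
Q(22)*14 - (-39)*(-9*(-4 - 16)) = 4*14 - (-39)*(-9*(-4 - 16)) = 56 - (-39)*(-9*(-20)) = 56 - (-39)*180 = 56 - 1*(-7020) = 56 + 7020 = 7076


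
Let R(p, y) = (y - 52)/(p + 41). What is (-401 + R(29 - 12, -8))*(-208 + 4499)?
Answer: -50028769/29 ≈ -1.7251e+6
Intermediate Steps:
R(p, y) = (-52 + y)/(41 + p)
(-401 + R(29 - 12, -8))*(-208 + 4499) = (-401 + (-52 - 8)/(41 + (29 - 12)))*(-208 + 4499) = (-401 - 60/(41 + 17))*4291 = (-401 - 60/58)*4291 = (-401 + (1/58)*(-60))*4291 = (-401 - 30/29)*4291 = -11659/29*4291 = -50028769/29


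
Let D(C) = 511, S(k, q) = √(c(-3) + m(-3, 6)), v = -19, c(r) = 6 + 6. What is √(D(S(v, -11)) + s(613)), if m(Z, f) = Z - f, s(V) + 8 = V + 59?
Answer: 5*√47 ≈ 34.278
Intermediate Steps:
s(V) = 51 + V (s(V) = -8 + (V + 59) = -8 + (59 + V) = 51 + V)
c(r) = 12
S(k, q) = √3 (S(k, q) = √(12 + (-3 - 1*6)) = √(12 + (-3 - 6)) = √(12 - 9) = √3)
√(D(S(v, -11)) + s(613)) = √(511 + (51 + 613)) = √(511 + 664) = √1175 = 5*√47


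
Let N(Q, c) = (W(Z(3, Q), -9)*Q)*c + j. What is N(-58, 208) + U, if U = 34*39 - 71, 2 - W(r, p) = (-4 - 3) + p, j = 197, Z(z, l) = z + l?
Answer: -215700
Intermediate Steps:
Z(z, l) = l + z
W(r, p) = 9 - p (W(r, p) = 2 - ((-4 - 3) + p) = 2 - (-7 + p) = 2 + (7 - p) = 9 - p)
N(Q, c) = 197 + 18*Q*c (N(Q, c) = ((9 - 1*(-9))*Q)*c + 197 = ((9 + 9)*Q)*c + 197 = (18*Q)*c + 197 = 18*Q*c + 197 = 197 + 18*Q*c)
U = 1255 (U = 1326 - 71 = 1255)
N(-58, 208) + U = (197 + 18*(-58)*208) + 1255 = (197 - 217152) + 1255 = -216955 + 1255 = -215700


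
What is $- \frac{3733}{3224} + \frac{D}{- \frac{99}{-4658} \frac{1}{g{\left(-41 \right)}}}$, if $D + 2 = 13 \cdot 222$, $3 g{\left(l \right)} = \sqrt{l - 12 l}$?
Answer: $- \frac{3733}{3224} + \frac{13433672 \sqrt{451}}{297} \approx 9.6056 \cdot 10^{5}$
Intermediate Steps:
$g{\left(l \right)} = \frac{\sqrt{11} \sqrt{- l}}{3}$ ($g{\left(l \right)} = \frac{\sqrt{l - 12 l}}{3} = \frac{\sqrt{- 11 l}}{3} = \frac{\sqrt{11} \sqrt{- l}}{3}$)
$D = 2884$ ($D = -2 + 13 \cdot 222 = -2 + 2886 = 2884$)
$- \frac{3733}{3224} + \frac{D}{- \frac{99}{-4658} \frac{1}{g{\left(-41 \right)}}} = - \frac{3733}{3224} + \frac{2884}{- \frac{99}{-4658} \frac{1}{\frac{1}{3} \sqrt{11} \sqrt{\left(-1\right) \left(-41\right)}}} = \left(-3733\right) \frac{1}{3224} + \frac{2884}{\left(-99\right) \left(- \frac{1}{4658}\right) \frac{1}{\frac{1}{3} \sqrt{11} \sqrt{41}}} = - \frac{3733}{3224} + \frac{2884}{\frac{99}{4658} \frac{1}{\frac{1}{3} \sqrt{451}}} = - \frac{3733}{3224} + \frac{2884}{\frac{99}{4658} \frac{3 \sqrt{451}}{451}} = - \frac{3733}{3224} + \frac{2884}{\frac{27}{190978} \sqrt{451}} = - \frac{3733}{3224} + 2884 \frac{4658 \sqrt{451}}{297} = - \frac{3733}{3224} + \frac{13433672 \sqrt{451}}{297}$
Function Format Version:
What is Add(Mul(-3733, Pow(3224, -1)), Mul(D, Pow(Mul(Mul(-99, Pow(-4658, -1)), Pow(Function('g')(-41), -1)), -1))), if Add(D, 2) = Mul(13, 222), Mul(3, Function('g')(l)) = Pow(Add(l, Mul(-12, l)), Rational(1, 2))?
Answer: Add(Rational(-3733, 3224), Mul(Rational(13433672, 297), Pow(451, Rational(1, 2)))) ≈ 9.6056e+5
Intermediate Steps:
Function('g')(l) = Mul(Rational(1, 3), Pow(11, Rational(1, 2)), Pow(Mul(-1, l), Rational(1, 2))) (Function('g')(l) = Mul(Rational(1, 3), Pow(Add(l, Mul(-12, l)), Rational(1, 2))) = Mul(Rational(1, 3), Pow(Mul(-11, l), Rational(1, 2))) = Mul(Rational(1, 3), Mul(Pow(11, Rational(1, 2)), Pow(Mul(-1, l), Rational(1, 2)))) = Mul(Rational(1, 3), Pow(11, Rational(1, 2)), Pow(Mul(-1, l), Rational(1, 2))))
D = 2884 (D = Add(-2, Mul(13, 222)) = Add(-2, 2886) = 2884)
Add(Mul(-3733, Pow(3224, -1)), Mul(D, Pow(Mul(Mul(-99, Pow(-4658, -1)), Pow(Function('g')(-41), -1)), -1))) = Add(Mul(-3733, Pow(3224, -1)), Mul(2884, Pow(Mul(Mul(-99, Pow(-4658, -1)), Pow(Mul(Rational(1, 3), Pow(11, Rational(1, 2)), Pow(Mul(-1, -41), Rational(1, 2))), -1)), -1))) = Add(Mul(-3733, Rational(1, 3224)), Mul(2884, Pow(Mul(Mul(-99, Rational(-1, 4658)), Pow(Mul(Rational(1, 3), Pow(11, Rational(1, 2)), Pow(41, Rational(1, 2))), -1)), -1))) = Add(Rational(-3733, 3224), Mul(2884, Pow(Mul(Rational(99, 4658), Pow(Mul(Rational(1, 3), Pow(451, Rational(1, 2))), -1)), -1))) = Add(Rational(-3733, 3224), Mul(2884, Pow(Mul(Rational(99, 4658), Mul(Rational(3, 451), Pow(451, Rational(1, 2)))), -1))) = Add(Rational(-3733, 3224), Mul(2884, Pow(Mul(Rational(27, 190978), Pow(451, Rational(1, 2))), -1))) = Add(Rational(-3733, 3224), Mul(2884, Mul(Rational(4658, 297), Pow(451, Rational(1, 2))))) = Add(Rational(-3733, 3224), Mul(Rational(13433672, 297), Pow(451, Rational(1, 2))))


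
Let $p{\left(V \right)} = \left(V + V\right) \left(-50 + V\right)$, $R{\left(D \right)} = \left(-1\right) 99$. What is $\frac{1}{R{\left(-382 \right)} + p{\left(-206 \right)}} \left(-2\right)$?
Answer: $- \frac{2}{105373} \approx -1.898 \cdot 10^{-5}$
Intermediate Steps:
$R{\left(D \right)} = -99$
$p{\left(V \right)} = 2 V \left(-50 + V\right)$
$\frac{1}{R{\left(-382 \right)} + p{\left(-206 \right)}} \left(-2\right) = \frac{1}{-99 + 2 \left(-206\right) \left(-50 - 206\right)} \left(-2\right) = \frac{1}{-99 + 2 \left(-206\right) \left(-256\right)} \left(-2\right) = \frac{1}{-99 + 105472} \left(-2\right) = \frac{1}{105373} \left(-2\right) = - \frac{2}{105373}$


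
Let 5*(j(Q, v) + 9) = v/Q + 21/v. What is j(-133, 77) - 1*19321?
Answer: -20199914/1045 ≈ -19330.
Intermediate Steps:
j(Q, v) = -9 + 21/(5*v) + v/(5*Q) (j(Q, v) = -9 + (v/Q + 21/v)/5 = -9 + (21/v + v/Q)/5 = -9 + (21/(5*v) + v/(5*Q)) = -9 + 21/(5*v) + v/(5*Q))
j(-133, 77) - 1*19321 = (-9 + (21/5)/77 + (⅕)*77/(-133)) - 1*19321 = (-9 + (21/5)*(1/77) + (⅕)*77*(-1/133)) - 19321 = (-9 + 3/55 - 11/95) - 19321 = -9469/1045 - 19321 = -20199914/1045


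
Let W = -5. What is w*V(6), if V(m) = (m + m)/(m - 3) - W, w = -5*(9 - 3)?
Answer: -270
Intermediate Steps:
w = -30 (w = -5*6 = -30)
V(m) = 5 + 2*m/(-3 + m) (V(m) = (m + m)/(m - 3) - 1*(-5) = (2*m)/(-3 + m) + 5 = 2*m/(-3 + m) + 5 = 5 + 2*m/(-3 + m))
w*V(6) = -30*(-15 + 7*6)/(-3 + 6) = -30*(-15 + 42)/3 = -10*27 = -30*9 = -270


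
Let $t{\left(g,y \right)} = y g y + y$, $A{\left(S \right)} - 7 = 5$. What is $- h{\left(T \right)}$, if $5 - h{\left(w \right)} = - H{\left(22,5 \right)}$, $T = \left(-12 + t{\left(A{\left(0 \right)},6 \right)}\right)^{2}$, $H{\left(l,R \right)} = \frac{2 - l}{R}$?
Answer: $-1$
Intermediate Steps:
$A{\left(S \right)} = 12$ ($A{\left(S \right)} = 7 + 5 = 12$)
$t{\left(g,y \right)} = y + g y^{2}$ ($t{\left(g,y \right)} = g y y + y = g y^{2} + y = y + g y^{2}$)
$H{\left(l,R \right)} = \frac{2 - l}{R}$
$T = 181476$ ($T = \left(-12 + 6 \left(1 + 12 \cdot 6\right)\right)^{2} = \left(-12 + 6 \left(1 + 72\right)\right)^{2} = \left(-12 + 6 \cdot 73\right)^{2} = \left(-12 + 438\right)^{2} = 426^{2} = 181476$)
$h{\left(w \right)} = 1$ ($h{\left(w \right)} = 5 - - \frac{2 - 22}{5} = 5 - - \frac{-20}{5} = 5 - \left(-1\right) \left(-4\right) = 5 - 4 = 1$)
$- h{\left(T \right)} = \left(-1\right) 1 = -1$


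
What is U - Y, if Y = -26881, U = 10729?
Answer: 37610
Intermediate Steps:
U - Y = 10729 - 1*(-26881) = 10729 + 26881 = 37610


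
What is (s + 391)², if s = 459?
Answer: 722500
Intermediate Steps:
(s + 391)² = (459 + 391)² = 850² = 722500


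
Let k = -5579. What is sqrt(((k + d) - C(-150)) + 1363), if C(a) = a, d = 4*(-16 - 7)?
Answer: 3*I*sqrt(462) ≈ 64.483*I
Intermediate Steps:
d = -92 (d = 4*(-23) = -92)
sqrt(((k + d) - C(-150)) + 1363) = sqrt(((-5579 - 92) - 1*(-150)) + 1363) = sqrt((-5671 + 150) + 1363) = sqrt(-5521 + 1363) = sqrt(-4158) = 3*I*sqrt(462)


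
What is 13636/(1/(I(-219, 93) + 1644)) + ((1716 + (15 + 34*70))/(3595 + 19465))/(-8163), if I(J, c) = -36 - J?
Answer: 4689587455450049/188238780 ≈ 2.4913e+7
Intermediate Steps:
13636/(1/(I(-219, 93) + 1644)) + ((1716 + (15 + 34*70))/(3595 + 19465))/(-8163) = 13636/(1/((-36 - 1*(-219)) + 1644)) + ((1716 + (15 + 34*70))/(3595 + 19465))/(-8163) = 13636/(1/((-36 + 219) + 1644)) + ((1716 + (15 + 2380))/23060)*(-1/8163) = 13636/(1/(183 + 1644)) + ((1716 + 2395)*(1/23060))*(-1/8163) = 13636/(1/1827) + (4111*(1/23060))*(-1/8163) = 13636/(1/1827) + (4111/23060)*(-1/8163) = 13636*1827 - 4111/188238780 = 24912972 - 4111/188238780 = 4689587455450049/188238780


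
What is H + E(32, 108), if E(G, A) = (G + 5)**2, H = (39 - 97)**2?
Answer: 4733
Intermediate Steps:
H = 3364 (H = (-58)**2 = 3364)
E(G, A) = (5 + G)**2
H + E(32, 108) = 3364 + (5 + 32)**2 = 3364 + 37**2 = 3364 + 1369 = 4733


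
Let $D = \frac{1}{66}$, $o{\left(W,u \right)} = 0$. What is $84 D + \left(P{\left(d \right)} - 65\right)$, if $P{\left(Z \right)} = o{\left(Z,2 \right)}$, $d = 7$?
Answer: $- \frac{701}{11} \approx -63.727$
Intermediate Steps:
$P{\left(Z \right)} = 0$
$D = \frac{1}{66} \approx 0.015152$
$84 D + \left(P{\left(d \right)} - 65\right) = 84 \cdot \frac{1}{66} + \left(0 - 65\right) = \frac{14}{11} - 65 = - \frac{701}{11}$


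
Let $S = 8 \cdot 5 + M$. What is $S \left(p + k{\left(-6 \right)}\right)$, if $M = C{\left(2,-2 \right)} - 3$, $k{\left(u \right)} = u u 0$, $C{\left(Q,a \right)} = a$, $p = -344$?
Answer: $-12040$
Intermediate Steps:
$k{\left(u \right)} = 0$ ($k{\left(u \right)} = u^{2} \cdot 0 = 0$)
$M = -5$ ($M = -2 - 3 = -5$)
$S = 35$ ($S = 8 \cdot 5 - 5 = 40 - 5 = 35$)
$S \left(p + k{\left(-6 \right)}\right) = 35 \left(-344 + 0\right) = 35 \left(-344\right) = -12040$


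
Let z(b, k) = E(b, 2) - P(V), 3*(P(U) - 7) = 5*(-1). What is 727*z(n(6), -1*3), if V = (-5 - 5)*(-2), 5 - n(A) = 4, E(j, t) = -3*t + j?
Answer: -22537/3 ≈ -7512.3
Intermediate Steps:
E(j, t) = j - 3*t
n(A) = 1 (n(A) = 5 - 1*4 = 5 - 4 = 1)
V = 20 (V = -10*(-2) = 20)
P(U) = 16/3 (P(U) = 7 + (5*(-1))/3 = 7 + (⅓)*(-5) = 7 - 5/3 = 16/3)
z(b, k) = -34/3 + b (z(b, k) = (b - 3*2) - 1*16/3 = (b - 6) - 16/3 = (-6 + b) - 16/3 = -34/3 + b)
727*z(n(6), -1*3) = 727*(-34/3 + 1) = 727*(-31/3) = -22537/3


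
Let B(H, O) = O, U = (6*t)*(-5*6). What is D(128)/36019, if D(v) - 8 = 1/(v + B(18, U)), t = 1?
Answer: 415/1872988 ≈ 0.00022157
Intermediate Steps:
U = -180 (U = (6*1)*(-5*6) = 6*(-30) = -180)
D(v) = 8 + 1/(-180 + v) (D(v) = 8 + 1/(v - 180) = 8 + 1/(-180 + v))
D(128)/36019 = ((-1439 + 8*128)/(-180 + 128))/36019 = ((-1439 + 1024)/(-52))*(1/36019) = -1/52*(-415)*(1/36019) = (415/52)*(1/36019) = 415/1872988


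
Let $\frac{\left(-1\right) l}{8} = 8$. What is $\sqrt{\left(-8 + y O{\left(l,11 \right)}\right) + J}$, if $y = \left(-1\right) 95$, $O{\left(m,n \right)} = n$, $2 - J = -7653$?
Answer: $\sqrt{6602} \approx 81.253$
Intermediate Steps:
$J = 7655$ ($J = 2 - -7653 = 2 + 7653 = 7655$)
$l = -64$ ($l = \left(-8\right) 8 = -64$)
$y = -95$
$\sqrt{\left(-8 + y O{\left(l,11 \right)}\right) + J} = \sqrt{\left(-8 - 1045\right) + 7655} = \sqrt{-1053 + 7655} = \sqrt{6602}$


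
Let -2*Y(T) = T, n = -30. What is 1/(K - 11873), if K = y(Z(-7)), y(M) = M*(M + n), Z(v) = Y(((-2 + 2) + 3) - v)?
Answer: -1/11698 ≈ -8.5485e-5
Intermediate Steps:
Y(T) = -T/2
Z(v) = -3/2 + v/2 (Z(v) = -(((-2 + 2) + 3) - v)/2 = -((0 + 3) - v)/2 = -(3 - v)/2 = -3/2 + v/2)
y(M) = M*(-30 + M) (y(M) = M*(M - 30) = M*(-30 + M))
K = 175 (K = (-3/2 + (½)*(-7))*(-30 + (-3/2 + (½)*(-7))) = (-3/2 - 7/2)*(-30 + (-3/2 - 7/2)) = -5*(-30 - 5) = -5*(-35) = 175)
1/(K - 11873) = 1/(175 - 11873) = 1/(-11698) = -1/11698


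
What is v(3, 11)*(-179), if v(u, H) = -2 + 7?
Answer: -895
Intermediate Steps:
v(u, H) = 5
v(3, 11)*(-179) = 5*(-179) = -895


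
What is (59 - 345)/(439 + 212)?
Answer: -286/651 ≈ -0.43932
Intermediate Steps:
(59 - 345)/(439 + 212) = -286/651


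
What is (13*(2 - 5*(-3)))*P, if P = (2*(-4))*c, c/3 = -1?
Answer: 5304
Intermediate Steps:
c = -3 (c = 3*(-1) = -3)
P = 24 (P = (2*(-4))*(-3) = -8*(-3) = 24)
(13*(2 - 5*(-3)))*P = (13*(2 - 5*(-3)))*24 = (13*(2 + 15))*24 = (13*17)*24 = 221*24 = 5304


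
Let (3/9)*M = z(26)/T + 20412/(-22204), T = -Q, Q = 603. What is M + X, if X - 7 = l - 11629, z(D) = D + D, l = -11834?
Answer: -3739203031/159393 ≈ -23459.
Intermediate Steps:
z(D) = 2*D
T = -603 (T = -1*603 = -603)
X = -23456 (X = 7 + (-11834 - 11629) = 7 - 23463 = -23456)
M = -480823/159393 (M = 3*((2*26)/(-603) + 20412/(-22204)) = 3*(52*(-1/603) + 20412*(-1/22204)) = 3*(-52/603 - 729/793) = 3*(-480823/478179) = -480823/159393 ≈ -3.0166)
M + X = -480823/159393 - 23456 = -3739203031/159393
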